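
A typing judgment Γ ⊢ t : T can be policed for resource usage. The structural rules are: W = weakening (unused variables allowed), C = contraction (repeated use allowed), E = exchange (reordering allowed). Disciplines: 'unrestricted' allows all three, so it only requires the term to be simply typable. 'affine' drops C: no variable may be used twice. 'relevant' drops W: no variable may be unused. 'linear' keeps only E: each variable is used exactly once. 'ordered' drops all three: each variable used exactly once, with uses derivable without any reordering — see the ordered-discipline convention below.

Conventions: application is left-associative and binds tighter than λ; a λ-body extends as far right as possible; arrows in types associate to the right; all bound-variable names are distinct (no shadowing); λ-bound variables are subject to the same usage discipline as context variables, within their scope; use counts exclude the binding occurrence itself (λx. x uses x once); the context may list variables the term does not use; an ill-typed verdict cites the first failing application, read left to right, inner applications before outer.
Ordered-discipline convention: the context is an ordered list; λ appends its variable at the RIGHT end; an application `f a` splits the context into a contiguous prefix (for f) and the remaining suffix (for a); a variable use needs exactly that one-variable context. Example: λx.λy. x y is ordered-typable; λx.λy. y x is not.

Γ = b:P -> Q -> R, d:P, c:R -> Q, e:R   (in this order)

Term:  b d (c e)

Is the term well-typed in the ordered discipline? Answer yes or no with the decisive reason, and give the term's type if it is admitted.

yes — one use each (b, d, c, e); ordered split holds; term : R
use counts: b ×1, d ×1, c ×1, e ×1
order of uses: b, d, c, e
typing: well-typed — term : R
summary: ordered ✓ · linear ✓ · affine ✓ · relevant ✓ · unrestricted ✓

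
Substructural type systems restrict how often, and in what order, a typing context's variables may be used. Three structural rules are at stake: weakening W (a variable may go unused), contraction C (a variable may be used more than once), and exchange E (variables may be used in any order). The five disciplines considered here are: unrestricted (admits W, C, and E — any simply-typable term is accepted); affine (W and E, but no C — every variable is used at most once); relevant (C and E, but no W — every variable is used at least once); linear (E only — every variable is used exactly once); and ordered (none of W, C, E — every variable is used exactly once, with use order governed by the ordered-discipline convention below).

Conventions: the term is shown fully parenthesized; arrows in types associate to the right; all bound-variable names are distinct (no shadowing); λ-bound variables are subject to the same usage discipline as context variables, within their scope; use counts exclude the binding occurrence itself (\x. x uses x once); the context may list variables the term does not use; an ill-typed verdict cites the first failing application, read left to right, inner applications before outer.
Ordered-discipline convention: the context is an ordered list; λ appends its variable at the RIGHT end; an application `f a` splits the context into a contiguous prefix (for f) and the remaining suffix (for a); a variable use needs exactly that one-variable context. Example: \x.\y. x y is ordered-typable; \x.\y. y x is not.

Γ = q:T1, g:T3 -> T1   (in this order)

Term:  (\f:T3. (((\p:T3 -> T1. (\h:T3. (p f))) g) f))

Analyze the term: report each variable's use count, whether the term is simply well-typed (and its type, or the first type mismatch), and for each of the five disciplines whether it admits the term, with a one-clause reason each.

variable uses: q ×0, g ×1, f [bound] ×2, p [bound] ×1, h [bound] ×0
use order (left to right): p, f, g, f
typing: well-typed at T3 -> T1
ordered: ✗, repeated use of f ×2; needs weakening: q, h unused
linear: ✗, repeated use of f ×2; needs weakening: q, h unused
affine: ✗, repeated use of f ×2
relevant: ✗, needs weakening: q, h unused
unrestricted: ✓, simply typable at T3 -> T1; W, C, E all held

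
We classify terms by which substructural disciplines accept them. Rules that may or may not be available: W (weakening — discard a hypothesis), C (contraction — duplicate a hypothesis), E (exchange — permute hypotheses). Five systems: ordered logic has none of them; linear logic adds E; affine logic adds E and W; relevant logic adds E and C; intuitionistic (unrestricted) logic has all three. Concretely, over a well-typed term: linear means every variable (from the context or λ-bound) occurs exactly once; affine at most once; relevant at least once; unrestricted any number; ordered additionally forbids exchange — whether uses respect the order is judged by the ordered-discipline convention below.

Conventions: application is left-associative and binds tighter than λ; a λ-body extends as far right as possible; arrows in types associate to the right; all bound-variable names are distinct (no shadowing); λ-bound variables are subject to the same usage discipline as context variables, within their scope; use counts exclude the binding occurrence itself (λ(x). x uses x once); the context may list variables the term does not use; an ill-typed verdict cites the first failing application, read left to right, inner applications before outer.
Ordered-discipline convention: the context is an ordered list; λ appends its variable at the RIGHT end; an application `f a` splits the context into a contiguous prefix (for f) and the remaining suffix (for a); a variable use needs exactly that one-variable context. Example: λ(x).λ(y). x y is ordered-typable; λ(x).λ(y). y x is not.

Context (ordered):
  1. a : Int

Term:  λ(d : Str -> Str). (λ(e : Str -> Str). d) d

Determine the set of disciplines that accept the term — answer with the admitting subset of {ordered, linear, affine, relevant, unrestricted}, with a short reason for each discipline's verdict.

admitted in: unrestricted
use counts: a ×0, d (bound) ×2, e (bound) ×0
use order (left to right): d, d
typing: the term checks, with type (Str -> Str) -> Str -> Str
ordered ✗ (uses contraction: d ×2; unused: a, e — weakening required)
linear ✗ (uses contraction: d ×2; unused: a, e — weakening required)
affine ✗ (uses contraction: d ×2)
relevant ✗ (unused: a, e — weakening required)
unrestricted ✓ (well-typed at (Str -> Str) -> Str -> Str; no restrictions here)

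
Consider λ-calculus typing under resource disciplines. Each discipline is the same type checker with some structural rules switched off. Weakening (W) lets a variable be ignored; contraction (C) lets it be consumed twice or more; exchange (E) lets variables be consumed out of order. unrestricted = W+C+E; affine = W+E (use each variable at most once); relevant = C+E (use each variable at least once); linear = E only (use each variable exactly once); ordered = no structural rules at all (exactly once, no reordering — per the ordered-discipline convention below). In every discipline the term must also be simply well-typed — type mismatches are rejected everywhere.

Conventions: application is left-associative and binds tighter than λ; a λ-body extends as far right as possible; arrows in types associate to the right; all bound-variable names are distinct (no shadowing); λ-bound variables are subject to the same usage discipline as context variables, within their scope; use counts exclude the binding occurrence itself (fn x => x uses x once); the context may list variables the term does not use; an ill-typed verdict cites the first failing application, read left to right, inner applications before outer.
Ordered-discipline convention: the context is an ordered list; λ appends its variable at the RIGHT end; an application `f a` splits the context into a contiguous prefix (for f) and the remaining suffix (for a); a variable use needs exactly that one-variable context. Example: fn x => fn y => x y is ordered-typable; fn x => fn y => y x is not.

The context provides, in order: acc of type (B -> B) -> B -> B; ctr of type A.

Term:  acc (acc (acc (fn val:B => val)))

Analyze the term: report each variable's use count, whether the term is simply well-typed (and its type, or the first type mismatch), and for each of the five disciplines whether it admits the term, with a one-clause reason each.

usage: acc: 3×; ctr: 0×; val [bound]: 1×
use order (left to right): acc, acc, acc, val
typing: well-typed at B -> B
ordered: ✗ — repeated use of acc ×3; unused: ctr — weakening required
linear: ✗ — repeated use of acc ×3; unused: ctr — weakening required
affine: ✗ — repeated use of acc ×3
relevant: ✗ — unused: ctr — weakening required
unrestricted: ✓ — well-typed at B -> B; no restrictions here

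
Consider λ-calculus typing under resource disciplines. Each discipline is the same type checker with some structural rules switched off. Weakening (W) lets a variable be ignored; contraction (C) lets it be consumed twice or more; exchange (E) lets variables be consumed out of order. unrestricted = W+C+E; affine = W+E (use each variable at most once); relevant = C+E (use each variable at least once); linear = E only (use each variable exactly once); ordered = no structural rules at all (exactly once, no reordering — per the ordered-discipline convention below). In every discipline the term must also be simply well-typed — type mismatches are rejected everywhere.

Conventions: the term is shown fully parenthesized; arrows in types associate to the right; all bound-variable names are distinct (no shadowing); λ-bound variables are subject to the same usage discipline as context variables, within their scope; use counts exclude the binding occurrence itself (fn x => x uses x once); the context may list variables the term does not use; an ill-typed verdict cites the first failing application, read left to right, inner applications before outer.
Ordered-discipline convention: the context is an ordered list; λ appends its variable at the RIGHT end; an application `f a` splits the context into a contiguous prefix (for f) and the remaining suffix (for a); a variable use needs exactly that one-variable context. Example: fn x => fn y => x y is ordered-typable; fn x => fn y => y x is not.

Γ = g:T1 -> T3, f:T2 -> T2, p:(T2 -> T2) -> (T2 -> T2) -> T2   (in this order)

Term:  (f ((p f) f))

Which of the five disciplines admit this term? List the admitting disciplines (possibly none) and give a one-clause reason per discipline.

admitted by: unrestricted
variable uses: g: 0, f: 3, p: 1
order of uses: f, p, f, f
typing: the term checks, with type T2
ordered: ✗, f ×3 used more than once (contraction); g never used (weakening)
linear: ✗, f ×3 used more than once (contraction); g never used (weakening)
affine: ✗, f ×3 used more than once (contraction)
relevant: ✗, g never used (weakening)
unrestricted: ✓, type-checks (T2) and nothing is barred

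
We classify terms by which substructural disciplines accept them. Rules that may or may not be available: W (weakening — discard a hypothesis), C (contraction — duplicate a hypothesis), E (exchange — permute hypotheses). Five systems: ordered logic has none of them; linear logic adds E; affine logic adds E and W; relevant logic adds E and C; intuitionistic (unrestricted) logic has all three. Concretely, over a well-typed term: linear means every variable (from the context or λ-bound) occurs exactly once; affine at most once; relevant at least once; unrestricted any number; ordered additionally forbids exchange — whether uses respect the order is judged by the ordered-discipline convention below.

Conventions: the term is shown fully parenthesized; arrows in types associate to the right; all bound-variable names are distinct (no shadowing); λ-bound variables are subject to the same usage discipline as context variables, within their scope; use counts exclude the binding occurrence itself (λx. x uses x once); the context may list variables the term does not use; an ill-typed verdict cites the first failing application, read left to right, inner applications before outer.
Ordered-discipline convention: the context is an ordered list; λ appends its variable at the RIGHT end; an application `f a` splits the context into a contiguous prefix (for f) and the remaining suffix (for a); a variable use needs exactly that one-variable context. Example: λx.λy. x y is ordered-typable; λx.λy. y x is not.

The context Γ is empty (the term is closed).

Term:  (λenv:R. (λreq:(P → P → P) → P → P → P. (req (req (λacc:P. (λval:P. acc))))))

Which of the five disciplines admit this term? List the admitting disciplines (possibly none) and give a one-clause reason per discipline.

admitted in: unrestricted
use counts: env (bound): 0×; req (bound): 2×; acc (bound): 1×; val (bound): 0×
order of uses: req, req, acc
typing: well-typed — term : R → ((P → P → P) → P → P → P) → P → P → P
ordered: ✗ — uses contraction: req ×2; unused: env, val — weakening required
linear: ✗ — uses contraction: req ×2; unused: env, val — weakening required
affine: ✗ — uses contraction: req ×2
relevant: ✗ — unused: env, val — weakening required
unrestricted: ✓ — well-typed at R → ((P → P → P) → P → P → P) → P → P → P; no restrictions here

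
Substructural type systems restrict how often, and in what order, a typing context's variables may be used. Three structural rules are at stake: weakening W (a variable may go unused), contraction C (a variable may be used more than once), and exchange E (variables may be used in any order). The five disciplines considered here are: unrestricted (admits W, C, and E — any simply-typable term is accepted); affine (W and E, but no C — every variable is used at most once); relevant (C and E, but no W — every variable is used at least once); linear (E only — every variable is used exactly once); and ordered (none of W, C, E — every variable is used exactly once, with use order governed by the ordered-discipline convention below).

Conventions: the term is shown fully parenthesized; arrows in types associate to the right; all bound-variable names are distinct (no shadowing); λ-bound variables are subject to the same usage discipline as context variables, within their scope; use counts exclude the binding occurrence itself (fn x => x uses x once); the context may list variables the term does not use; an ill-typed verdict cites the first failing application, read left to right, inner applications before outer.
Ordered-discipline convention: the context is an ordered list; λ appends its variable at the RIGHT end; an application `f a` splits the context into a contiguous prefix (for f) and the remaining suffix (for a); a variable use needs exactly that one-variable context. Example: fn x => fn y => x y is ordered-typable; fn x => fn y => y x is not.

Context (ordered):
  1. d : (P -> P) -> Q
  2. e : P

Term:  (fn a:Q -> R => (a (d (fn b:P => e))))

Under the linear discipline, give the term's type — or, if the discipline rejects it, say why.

not well-typed under linear — b never used (weakening)
variable uses: d=1, e=1, a (bound)=1, b (bound)=0
uses in reading order: a, d, e
typing: well-typed — term : (Q -> R) -> R
summary: ordered ✗, linear ✗, affine ✓, relevant ✗, unrestricted ✓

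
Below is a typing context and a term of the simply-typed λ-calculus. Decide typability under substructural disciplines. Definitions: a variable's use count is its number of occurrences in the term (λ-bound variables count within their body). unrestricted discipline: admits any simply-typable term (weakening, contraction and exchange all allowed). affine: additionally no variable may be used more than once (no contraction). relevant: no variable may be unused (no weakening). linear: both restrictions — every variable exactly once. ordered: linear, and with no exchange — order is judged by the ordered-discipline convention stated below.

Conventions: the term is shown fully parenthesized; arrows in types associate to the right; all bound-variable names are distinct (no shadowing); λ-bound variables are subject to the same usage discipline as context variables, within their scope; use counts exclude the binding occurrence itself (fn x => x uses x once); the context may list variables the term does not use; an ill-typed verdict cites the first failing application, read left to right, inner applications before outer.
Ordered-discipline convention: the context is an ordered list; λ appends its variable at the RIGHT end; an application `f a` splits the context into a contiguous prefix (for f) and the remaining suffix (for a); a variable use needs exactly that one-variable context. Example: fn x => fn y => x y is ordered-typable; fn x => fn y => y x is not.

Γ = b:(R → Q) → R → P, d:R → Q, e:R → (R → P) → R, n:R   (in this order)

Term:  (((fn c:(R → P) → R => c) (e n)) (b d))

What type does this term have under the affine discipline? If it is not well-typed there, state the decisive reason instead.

term : R
use counts: b ×1, d ×1, e ×1, n ×1, c (λ-bound) ×1
use order (left to right): c, e, n, b, d
typing: well-typed at R
across the five disciplines: ordered ✗, linear ✓, affine ✓, relevant ✓, unrestricted ✓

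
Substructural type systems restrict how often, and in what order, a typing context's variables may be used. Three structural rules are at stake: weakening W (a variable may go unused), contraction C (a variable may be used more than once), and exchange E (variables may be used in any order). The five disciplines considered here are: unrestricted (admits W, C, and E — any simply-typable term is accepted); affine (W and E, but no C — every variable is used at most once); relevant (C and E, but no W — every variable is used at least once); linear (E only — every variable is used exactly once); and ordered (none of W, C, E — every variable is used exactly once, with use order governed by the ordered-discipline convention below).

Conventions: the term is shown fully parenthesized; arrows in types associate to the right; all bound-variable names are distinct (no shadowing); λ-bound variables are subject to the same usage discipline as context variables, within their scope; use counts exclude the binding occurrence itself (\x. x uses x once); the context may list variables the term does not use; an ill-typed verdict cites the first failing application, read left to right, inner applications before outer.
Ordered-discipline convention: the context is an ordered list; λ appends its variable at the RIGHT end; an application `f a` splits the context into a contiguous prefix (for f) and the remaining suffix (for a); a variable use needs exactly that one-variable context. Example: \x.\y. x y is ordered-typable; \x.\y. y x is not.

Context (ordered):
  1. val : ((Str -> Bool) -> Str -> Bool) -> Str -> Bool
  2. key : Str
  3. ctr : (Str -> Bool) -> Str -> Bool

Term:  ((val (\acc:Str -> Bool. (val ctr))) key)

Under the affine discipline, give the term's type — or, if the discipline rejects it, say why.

not well-typed under affine — val ×2 used more than once (contraction)
usage: val ×2; key ×1; ctr ×1; acc [bound] ×0
order of uses: val, val, ctr, key
typing: ✓ — Bool
across the five disciplines: ordered ✗; linear ✗; affine ✗; relevant ✗; unrestricted ✓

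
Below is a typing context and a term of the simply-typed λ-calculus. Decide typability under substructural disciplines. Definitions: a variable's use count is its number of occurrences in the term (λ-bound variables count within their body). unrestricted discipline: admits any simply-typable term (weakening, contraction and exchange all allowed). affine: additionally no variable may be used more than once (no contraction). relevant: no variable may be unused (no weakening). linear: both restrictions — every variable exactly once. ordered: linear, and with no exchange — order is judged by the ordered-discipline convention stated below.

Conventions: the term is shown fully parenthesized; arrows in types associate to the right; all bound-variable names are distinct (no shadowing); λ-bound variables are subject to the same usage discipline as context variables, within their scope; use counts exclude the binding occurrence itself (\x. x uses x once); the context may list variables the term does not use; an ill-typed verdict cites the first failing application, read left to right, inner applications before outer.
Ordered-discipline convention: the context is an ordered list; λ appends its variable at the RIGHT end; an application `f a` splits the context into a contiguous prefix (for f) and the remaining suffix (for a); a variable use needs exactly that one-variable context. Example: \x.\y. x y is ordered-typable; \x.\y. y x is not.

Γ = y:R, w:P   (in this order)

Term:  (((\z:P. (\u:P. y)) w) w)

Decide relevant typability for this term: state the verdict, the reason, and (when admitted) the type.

no — z, u left unused
counts: y=1, w=2, z (λ-bound)=0, u (λ-bound)=0
use order (left to right): y, w, w
typing: the term checks, with type R
per-discipline verdicts: ordered ✗ · linear ✗ · affine ✗ · relevant ✗ · unrestricted ✓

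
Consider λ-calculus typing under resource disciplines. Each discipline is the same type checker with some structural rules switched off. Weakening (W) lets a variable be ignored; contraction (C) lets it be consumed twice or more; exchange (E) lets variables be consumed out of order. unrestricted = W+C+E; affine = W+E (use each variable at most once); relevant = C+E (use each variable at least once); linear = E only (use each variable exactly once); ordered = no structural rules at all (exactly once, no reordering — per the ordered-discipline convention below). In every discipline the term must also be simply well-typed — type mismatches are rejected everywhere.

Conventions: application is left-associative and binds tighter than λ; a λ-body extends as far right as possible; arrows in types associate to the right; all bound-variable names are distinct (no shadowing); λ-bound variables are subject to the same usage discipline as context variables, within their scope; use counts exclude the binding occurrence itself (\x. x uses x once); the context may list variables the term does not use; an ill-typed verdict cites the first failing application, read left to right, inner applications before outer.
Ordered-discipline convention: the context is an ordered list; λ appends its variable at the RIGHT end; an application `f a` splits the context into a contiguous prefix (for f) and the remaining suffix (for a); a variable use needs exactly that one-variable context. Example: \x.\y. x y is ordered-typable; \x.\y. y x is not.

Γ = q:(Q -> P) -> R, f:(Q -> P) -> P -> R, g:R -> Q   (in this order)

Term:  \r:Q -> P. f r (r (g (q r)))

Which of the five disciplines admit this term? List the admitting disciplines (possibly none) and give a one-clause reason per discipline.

admitting disciplines: relevant, unrestricted
use counts: q=1; f=1; g=1; r (λ-bound)=3
uses in reading order: f, r, r, g, q, r
typing: well-typed — term : (Q -> P) -> R
ordered ✗ (repeated use of r ×3)
linear ✗ (repeated use of r ×3)
affine ✗ (repeated use of r ×3)
relevant ✓ (every one of q, f, g, r appears)
unrestricted ✓ (well-typed at (Q -> P) -> R; no restrictions here)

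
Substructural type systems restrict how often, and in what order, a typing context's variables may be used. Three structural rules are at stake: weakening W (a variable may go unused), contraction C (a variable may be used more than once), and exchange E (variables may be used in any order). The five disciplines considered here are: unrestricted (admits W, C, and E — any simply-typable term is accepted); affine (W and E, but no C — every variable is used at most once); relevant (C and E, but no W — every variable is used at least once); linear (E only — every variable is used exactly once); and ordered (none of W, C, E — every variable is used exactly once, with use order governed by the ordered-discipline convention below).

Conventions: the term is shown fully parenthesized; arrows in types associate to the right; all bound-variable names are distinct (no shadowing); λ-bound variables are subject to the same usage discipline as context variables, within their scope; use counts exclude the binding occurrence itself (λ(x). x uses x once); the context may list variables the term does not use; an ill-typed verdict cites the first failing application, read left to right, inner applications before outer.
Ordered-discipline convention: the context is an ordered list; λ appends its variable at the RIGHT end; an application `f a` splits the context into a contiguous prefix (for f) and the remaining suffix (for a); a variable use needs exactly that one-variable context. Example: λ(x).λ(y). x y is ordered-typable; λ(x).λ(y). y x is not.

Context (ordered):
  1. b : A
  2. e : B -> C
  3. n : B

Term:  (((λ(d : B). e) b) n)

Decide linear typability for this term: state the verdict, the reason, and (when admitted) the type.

no — not simply typable
variable uses: b: 1×, e: 1×, n: 1×, d [bound]: 0×
left-to-right use order: e, b, n
typing: ill-typed: a function awaiting B gets A
per-discipline verdicts: ordered ✗; linear ✗; affine ✗; relevant ✗; unrestricted ✗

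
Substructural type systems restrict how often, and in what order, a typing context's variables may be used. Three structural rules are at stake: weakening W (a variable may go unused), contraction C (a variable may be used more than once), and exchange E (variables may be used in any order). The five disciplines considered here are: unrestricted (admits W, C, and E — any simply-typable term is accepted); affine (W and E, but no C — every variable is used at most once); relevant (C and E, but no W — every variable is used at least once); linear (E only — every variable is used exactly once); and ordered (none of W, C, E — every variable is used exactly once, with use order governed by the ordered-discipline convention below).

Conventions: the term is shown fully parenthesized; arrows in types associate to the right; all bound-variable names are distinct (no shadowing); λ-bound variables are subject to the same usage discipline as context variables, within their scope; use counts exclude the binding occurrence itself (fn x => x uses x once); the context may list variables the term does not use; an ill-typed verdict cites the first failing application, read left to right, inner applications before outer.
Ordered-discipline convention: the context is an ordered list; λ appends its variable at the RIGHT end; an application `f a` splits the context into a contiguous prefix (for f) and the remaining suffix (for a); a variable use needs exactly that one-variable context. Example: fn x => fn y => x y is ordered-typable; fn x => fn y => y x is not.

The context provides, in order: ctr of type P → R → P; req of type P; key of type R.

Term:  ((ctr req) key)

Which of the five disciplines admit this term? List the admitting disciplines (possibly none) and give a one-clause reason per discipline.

admitting disciplines: ordered, linear, affine, relevant, unrestricted
usage: ctr: 1; req: 1; key: 1
left-to-right use order: ctr, req, key
typing: well-typed at P
ordered: ✓, ctr, req, key once each; derivable with no W/C/E
linear: ✓, single use per variable (ctr, req, key)
affine: ✓, ctr, req, key: no repeats, contraction unneeded
relevant: ✓, ctr, req, key: all used, weakening unneeded
unrestricted: ✓, well-typed at P; no restrictions here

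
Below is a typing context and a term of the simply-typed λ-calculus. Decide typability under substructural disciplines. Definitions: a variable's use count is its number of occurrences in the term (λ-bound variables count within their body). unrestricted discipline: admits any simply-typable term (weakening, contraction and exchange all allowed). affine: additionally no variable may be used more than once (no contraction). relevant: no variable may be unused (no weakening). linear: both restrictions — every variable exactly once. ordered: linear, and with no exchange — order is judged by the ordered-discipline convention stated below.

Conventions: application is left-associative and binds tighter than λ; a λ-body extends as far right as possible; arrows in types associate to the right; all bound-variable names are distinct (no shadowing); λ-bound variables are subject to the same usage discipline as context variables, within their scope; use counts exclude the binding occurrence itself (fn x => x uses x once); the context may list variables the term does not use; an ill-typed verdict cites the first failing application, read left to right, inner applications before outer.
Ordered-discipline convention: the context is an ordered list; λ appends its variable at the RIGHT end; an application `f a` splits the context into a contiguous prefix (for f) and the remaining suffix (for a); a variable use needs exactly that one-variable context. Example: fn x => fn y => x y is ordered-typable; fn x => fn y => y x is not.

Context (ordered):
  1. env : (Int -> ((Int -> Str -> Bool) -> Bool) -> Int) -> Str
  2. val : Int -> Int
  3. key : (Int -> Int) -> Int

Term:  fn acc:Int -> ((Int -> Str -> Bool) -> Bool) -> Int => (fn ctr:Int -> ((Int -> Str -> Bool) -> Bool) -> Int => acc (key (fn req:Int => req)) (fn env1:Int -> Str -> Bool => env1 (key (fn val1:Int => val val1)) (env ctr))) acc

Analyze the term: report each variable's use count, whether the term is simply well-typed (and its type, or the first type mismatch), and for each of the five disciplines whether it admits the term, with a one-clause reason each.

use counts: env ×1, val ×1, key ×2, acc [bound] ×2, ctr [bound] ×1, req [bound] ×1, env1 [bound] ×1, val1 [bound] ×1
use order (left to right): acc, key, req, env1, key, val, val1, env, ctr, acc
typing: the term checks, with type (Int -> ((Int -> Str -> Bool) -> Bool) -> Int) -> Int
ordered ✗ (uses contraction: key ×2, acc ×2)
linear ✗ (uses contraction: key ×2, acc ×2)
affine ✗ (uses contraction: key ×2, acc ×2)
relevant ✓ (at least one use each (env, val, key, acc, ctr, req, env1, val1))
unrestricted ✓ (typability at (Int -> ((Int -> Str -> Bool) -> Bool) -> Int) -> Int is all that's needed)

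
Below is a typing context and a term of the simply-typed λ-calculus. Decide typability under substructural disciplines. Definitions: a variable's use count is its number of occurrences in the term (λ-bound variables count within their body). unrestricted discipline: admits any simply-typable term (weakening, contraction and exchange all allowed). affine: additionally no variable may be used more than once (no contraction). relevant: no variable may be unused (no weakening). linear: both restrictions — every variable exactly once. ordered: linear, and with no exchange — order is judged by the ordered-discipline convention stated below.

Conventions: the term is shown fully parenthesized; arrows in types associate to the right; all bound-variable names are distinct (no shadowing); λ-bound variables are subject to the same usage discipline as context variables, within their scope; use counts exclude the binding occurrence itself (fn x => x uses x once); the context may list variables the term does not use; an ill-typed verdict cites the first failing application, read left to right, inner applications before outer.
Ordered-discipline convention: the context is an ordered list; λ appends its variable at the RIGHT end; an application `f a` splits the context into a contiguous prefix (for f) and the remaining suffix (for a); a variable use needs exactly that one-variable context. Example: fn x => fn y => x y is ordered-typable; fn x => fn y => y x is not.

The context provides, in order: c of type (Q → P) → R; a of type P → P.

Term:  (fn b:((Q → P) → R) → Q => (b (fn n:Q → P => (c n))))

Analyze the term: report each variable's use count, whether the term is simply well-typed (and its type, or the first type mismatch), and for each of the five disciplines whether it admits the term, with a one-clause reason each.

variable uses: c: 1, a: 0, b (bound): 1, n (bound): 1
uses in reading order: b, c, n
typing: well-typed at (((Q → P) → R) → Q) → Q
ordered ✗ (unused: a — weakening required)
linear ✗ (unused: a — weakening required)
affine ✓ (none of c, a, b, n used more than once)
relevant ✗ (unused: a — weakening required)
unrestricted ✓ (typability at (((Q → P) → R) → Q) → Q is all that's needed)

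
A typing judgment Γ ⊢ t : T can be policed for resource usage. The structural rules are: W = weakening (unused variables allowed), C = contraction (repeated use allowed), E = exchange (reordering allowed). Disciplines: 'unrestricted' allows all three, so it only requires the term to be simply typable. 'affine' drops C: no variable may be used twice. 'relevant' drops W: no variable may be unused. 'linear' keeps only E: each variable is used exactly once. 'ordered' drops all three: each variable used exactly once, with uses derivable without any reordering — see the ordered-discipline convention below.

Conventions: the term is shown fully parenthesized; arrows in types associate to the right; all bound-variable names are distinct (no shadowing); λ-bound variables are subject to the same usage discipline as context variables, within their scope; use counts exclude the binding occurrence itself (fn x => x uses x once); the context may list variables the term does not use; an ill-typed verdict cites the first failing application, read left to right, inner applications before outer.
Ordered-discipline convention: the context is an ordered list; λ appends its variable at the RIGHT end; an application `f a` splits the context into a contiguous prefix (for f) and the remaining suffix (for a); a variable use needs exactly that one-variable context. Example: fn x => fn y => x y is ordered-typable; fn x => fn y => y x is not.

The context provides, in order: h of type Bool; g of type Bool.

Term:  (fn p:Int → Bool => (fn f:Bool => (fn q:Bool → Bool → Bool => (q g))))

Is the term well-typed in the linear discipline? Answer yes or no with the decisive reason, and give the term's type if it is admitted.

no — h, p, f left unused
usage: h=0; g=1; p [bound]=0; f [bound]=0; q [bound]=1
use order (left to right): q, g
typing: ✓ — (Int → Bool) → Bool → (Bool → Bool → Bool) → Bool → Bool
across the five disciplines: ordered ✗ | linear ✗ | affine ✓ | relevant ✗ | unrestricted ✓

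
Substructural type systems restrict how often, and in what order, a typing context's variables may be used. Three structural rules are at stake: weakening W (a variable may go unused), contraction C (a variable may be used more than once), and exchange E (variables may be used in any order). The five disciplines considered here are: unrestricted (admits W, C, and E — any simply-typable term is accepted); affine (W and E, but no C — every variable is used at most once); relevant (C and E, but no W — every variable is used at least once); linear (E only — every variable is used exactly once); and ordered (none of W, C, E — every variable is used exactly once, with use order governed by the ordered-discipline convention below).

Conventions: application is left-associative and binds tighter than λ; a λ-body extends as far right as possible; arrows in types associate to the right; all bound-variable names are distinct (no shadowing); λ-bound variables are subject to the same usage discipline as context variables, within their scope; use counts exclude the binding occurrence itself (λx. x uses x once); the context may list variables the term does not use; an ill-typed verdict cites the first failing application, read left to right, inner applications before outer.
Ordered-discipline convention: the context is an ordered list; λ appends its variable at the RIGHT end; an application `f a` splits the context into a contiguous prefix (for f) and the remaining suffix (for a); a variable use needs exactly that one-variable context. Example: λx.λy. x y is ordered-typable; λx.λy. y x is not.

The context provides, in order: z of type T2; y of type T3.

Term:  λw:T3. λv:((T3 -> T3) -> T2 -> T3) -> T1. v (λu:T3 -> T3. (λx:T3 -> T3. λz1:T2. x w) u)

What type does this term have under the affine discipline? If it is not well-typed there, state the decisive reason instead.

term : T3 -> (((T3 -> T3) -> T2 -> T3) -> T1) -> T1
counts: z: 0×, y: 0×, w (bound): 1×, v (bound): 1×, u (bound): 1×, x (bound): 1×, z1 (bound): 0×
use order (left to right): v, x, w, u
typing: the term checks, with type T3 -> (((T3 -> T3) -> T2 -> T3) -> T1) -> T1
across the five disciplines: ordered ✗ | linear ✗ | affine ✓ | relevant ✗ | unrestricted ✓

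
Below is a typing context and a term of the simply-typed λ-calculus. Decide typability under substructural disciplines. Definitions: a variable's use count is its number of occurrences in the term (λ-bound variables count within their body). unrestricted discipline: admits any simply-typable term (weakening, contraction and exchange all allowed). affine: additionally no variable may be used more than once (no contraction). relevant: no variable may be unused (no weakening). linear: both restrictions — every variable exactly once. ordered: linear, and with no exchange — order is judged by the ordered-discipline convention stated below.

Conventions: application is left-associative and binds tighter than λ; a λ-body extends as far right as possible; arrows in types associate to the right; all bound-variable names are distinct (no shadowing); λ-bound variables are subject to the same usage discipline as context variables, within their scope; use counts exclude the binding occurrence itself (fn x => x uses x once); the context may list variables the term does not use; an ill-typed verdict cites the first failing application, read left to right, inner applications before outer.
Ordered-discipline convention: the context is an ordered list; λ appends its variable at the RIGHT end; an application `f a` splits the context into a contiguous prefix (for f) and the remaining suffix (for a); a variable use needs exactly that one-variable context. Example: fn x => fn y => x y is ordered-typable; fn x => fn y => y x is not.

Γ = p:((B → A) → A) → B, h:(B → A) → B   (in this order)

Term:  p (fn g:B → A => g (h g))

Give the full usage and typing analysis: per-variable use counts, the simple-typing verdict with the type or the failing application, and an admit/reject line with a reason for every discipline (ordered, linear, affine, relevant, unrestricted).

counts: p: 1; h: 1; g [bound]: 2
order of uses: p, g, h, g
typing: the term checks, with type B
ordered: ✗, needs contraction — g ×2
linear: ✗, needs contraction — g ×2
affine: ✗, needs contraction — g ×2
relevant: ✓, every one of p, h, g appears
unrestricted: ✓, type-checks (B) and nothing is barred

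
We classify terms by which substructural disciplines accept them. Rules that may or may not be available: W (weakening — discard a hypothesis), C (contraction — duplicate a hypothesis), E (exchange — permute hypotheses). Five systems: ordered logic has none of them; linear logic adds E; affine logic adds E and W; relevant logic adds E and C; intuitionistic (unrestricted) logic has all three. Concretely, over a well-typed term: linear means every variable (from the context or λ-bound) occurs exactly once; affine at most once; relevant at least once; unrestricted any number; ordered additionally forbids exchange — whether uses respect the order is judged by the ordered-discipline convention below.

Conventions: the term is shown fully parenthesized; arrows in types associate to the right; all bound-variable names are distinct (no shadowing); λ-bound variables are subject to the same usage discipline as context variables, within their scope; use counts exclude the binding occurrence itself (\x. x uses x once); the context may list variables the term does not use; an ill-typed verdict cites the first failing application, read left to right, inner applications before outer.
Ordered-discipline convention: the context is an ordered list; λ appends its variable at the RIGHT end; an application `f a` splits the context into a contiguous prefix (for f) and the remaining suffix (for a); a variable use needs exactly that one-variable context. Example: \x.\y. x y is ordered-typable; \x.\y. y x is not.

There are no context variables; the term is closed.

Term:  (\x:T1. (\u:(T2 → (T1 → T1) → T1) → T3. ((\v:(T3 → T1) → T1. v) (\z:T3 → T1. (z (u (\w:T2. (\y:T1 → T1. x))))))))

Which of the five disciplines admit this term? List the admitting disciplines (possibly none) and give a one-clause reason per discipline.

admitted by: affine, unrestricted
counts: x [bound]=1, u [bound]=1, v [bound]=1, z [bound]=1, w [bound]=0, y [bound]=0
left-to-right use order: v, z, u, x
typing: well-typed — term : T1 → ((T2 → (T1 → T1) → T1) → T3) → (T3 → T1) → T1
ordered: ✗, w, y never used (weakening)
linear: ✗, w, y never used (weakening)
affine: ✓, no duplicate uses among x, u, v, z, w, y
relevant: ✗, w, y never used (weakening)
unrestricted: ✓, type-checks (T1 → ((T2 → (T1 → T1) → T1) → T3) → (T3 → T1) → T1) and nothing is barred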